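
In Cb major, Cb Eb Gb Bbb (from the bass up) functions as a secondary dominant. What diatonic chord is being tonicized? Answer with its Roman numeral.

The chord is a dominant seventh chord on Cb.
A dominant resolves down a perfect fifth: Cb → Fb. In Cb major, Fb is scale degree 4, i.e. IV.

IV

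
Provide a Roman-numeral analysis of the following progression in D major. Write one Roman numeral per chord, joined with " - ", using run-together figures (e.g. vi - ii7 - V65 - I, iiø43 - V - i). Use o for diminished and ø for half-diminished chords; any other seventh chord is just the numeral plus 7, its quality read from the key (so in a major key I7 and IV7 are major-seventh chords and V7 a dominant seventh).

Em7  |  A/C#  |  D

ii7 - V6 - I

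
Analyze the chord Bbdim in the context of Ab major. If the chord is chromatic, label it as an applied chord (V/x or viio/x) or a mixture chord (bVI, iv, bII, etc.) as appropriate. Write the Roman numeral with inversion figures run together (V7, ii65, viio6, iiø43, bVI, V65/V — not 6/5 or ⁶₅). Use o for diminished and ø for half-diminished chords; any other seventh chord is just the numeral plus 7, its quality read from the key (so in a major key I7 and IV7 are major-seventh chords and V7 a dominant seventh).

iio

The pitches Bb-Db-Fb form a diminished triad rooted on Bb.
Bb is the second degree of Ab major. This is the diminished supertonic triad, borrowed from the parallel minor.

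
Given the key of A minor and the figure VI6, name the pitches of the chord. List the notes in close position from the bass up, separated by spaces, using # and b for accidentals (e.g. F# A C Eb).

A C F

In A minor, the sixth degree is F, and the diatonic chord built there is a major triad.
That chord is spelled F-A-C.
The figured bass 6 indicates first inversion, placing the third (A) in the bass: A-C-F.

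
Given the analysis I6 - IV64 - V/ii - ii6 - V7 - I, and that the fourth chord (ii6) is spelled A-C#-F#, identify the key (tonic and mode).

E major

The anchor chord is a minor triad on F#, labeled ii6.
Counting down one scale step from F# places the tonic on E; a minor triad on degree 2 is diatonic only in major.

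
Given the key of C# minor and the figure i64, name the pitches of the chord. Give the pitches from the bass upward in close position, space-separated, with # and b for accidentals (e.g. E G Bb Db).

In C# minor, scale degree 1 is C#, and the diatonic chord built there is a minor triad.
Stacking thirds from C# gives C#-E-G#.
The figured bass 64 indicates second inversion, placing the fifth (G#) in the bass: G#-C#-E.

G# C# E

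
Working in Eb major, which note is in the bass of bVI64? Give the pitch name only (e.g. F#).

bVI in Eb major has root Cb; the chord is Cb-Eb-Gb.
The figure 64 means second inversion — the fifth is in the bass.

Gb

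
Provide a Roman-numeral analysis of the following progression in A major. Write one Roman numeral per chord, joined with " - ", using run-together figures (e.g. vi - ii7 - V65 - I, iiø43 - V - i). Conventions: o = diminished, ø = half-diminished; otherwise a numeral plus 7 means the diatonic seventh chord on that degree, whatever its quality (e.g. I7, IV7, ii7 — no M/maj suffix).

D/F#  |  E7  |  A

IV6 - V7 - I

D/F# has root D, degree 4 in A major, so IV6.
E7 has root E, degree 5 in A major, so V7.
A has root A, degree 1 in A major, so I.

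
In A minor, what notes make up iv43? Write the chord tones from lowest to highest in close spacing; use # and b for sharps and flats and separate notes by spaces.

In A minor, scale degree 4 is D, and the diatonic chord built there is a minor seventh chord.
Stacking thirds from D gives D-F-A-C.
The figured bass 43 indicates second inversion, placing the fifth (A) in the bass: A-C-D-F.

A C D F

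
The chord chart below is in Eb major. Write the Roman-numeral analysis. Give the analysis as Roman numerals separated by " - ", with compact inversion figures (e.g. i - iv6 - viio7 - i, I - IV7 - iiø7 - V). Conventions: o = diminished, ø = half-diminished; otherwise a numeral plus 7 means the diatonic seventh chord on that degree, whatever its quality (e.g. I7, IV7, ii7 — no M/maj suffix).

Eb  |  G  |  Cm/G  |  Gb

I - V/vi - vi64 - bIII

Eb: root Eb is the tonic; major triad there is I.
G is the secondary dominant of vi (major triad on G): V/vi.
Cm/G has root C, degree 6 in Eb major, so vi64.
Gb: major triad on Gb — chromatic; bIII (borrowed from the parallel minor).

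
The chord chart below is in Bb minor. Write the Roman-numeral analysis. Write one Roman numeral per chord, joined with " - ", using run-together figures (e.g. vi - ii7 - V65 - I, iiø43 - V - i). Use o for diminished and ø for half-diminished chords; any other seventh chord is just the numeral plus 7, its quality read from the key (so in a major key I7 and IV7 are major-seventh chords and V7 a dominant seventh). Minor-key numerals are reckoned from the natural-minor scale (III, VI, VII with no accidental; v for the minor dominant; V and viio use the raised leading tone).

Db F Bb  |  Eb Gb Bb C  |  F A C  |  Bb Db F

i6 - iiø65 - V - i

Db-F-Bb: minor triad on Bb = scale degree 1 → i6.
Eb-Gb-Bb-C: root C is the supertonic; half-diminished seventh chord there is iiø65.
F-A-C has root F, degree 5 in Bb minor, so V.
Bb-Db-F: root Bb is the tonic; minor triad there is i.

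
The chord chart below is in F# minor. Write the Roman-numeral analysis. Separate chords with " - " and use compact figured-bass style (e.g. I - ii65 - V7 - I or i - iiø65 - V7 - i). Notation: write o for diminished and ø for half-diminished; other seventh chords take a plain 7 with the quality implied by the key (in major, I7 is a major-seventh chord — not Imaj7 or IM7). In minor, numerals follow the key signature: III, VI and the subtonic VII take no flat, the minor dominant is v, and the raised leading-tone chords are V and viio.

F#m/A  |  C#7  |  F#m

i6 - V7 - i

F#m/A: root F# is the tonic; minor triad there is i6.
C#7 has root C#, degree 5 in F# minor, so V7.
F#m: minor triad on F# = scale degree 1 → i.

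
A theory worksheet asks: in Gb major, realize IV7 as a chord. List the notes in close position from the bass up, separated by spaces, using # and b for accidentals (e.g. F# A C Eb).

In Gb major, scale degree 4 is Cb, and the diatonic chord built there is a major seventh chord.
That chord is spelled Cb-Eb-Gb-Bb.

Cb Eb Gb Bb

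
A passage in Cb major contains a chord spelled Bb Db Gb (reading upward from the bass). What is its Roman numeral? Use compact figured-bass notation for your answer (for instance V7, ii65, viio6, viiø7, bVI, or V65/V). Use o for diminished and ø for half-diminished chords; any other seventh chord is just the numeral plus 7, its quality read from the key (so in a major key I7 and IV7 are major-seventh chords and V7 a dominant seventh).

Stacked in thirds the chord is Gb-Bb-Db: a major triad on Gb.
In Cb major, Gb is the dominant; the diatonic major triad there is V.
With Bb in the bass the chord is in first inversion, so the figured bass is 6.

V6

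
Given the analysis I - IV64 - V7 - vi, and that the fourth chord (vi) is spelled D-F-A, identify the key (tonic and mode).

The anchor chord is a minor triad on D, labeled vi.
If D is scale degree 6 and the mode makes that degree carry a minor triad, the tonic is F and the mode is major.

F major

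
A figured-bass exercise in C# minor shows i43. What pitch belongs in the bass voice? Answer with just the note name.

i in C# minor has root C#; the chord is C#-E-G#-B.
The figure 43 means second inversion — the fifth is in the bass.

G#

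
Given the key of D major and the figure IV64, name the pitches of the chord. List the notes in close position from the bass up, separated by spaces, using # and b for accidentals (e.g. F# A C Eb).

D G B

The numeral's case and figure indicate a major triad. In D major its root, scale degree 4, is G.
That chord is spelled G-B-D.
With the 64 figure the chord is in second inversion; from the bass D upward in close position it reads D-G-B.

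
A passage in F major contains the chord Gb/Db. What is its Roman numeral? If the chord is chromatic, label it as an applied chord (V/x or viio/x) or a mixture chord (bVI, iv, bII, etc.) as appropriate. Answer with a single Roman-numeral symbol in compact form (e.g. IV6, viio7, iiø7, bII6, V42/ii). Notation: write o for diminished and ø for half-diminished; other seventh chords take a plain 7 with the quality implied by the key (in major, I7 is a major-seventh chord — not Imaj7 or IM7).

bII64

Stacked in thirds the chord is Gb-Bb-Db: a major triad on Gb.
Gb is the lowered second degree of F major (diatonic 2 would be G). This is the Neapolitan chord — a major triad on the lowered second degree.
With Db in the bass the chord is in second inversion, so the figured bass is 64.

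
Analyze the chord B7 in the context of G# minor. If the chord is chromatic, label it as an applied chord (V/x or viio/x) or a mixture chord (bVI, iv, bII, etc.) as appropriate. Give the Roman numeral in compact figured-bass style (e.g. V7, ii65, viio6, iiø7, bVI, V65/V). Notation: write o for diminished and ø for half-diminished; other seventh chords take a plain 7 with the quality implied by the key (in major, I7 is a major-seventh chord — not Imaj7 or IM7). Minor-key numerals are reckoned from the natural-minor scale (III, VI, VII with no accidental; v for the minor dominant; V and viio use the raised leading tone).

V7/VI

Stacked in thirds the chord is B-D#-F#-A: a dominant seventh chord on B.
B is not a diatonic chord root with this quality in G# minor, but it lies a perfect fifth above E (VI), so the chord functions as an applied dominant of VI.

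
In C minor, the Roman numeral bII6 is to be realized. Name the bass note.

bII in C minor has root Db; the chord is Db-F-Ab.
The figure 6 means first inversion — the third is in the bass.

F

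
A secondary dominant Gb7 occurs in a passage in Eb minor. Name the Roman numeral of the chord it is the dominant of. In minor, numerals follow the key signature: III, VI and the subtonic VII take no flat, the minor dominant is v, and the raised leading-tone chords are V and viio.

VI

The chord is a dominant seventh chord on Gb.
A dominant resolves down a perfect fifth: Gb → Cb. In Eb minor, Cb is scale degree 6, i.e. VI.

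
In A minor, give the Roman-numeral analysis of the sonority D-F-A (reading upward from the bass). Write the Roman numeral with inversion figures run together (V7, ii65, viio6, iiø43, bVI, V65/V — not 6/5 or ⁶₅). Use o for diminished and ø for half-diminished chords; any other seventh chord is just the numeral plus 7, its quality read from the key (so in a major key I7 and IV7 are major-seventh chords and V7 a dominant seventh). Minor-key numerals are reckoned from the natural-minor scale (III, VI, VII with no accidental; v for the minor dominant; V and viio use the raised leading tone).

iv

Stacked in thirds the chord is D-F-A: a minor triad on D.
In A minor, D is the subdominant; the diatonic minor triad there is iv.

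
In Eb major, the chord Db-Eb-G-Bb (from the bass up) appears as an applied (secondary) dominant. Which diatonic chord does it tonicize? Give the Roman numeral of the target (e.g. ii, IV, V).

IV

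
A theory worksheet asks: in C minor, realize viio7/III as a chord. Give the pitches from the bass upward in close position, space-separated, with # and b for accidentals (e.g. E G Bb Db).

D F Ab Cb

The slash marks an applied leading-tone chord: viio of III. In C minor, III is Eb, so the leading tone to it is D, a half step below.
Building a fully diminished seventh chord on D gives D-F-Ab-Cb.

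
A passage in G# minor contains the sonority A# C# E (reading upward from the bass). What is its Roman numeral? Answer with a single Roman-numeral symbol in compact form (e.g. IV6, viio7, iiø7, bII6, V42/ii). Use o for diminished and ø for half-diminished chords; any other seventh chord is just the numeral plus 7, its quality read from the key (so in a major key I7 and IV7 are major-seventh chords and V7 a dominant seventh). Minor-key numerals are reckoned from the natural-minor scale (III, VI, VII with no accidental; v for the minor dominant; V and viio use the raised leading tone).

The pitches A#-C#-E form a diminished triad rooted on A#.
A# is scale degree 2 in G# minor, and a diminished triad on that degree is written iio.

iio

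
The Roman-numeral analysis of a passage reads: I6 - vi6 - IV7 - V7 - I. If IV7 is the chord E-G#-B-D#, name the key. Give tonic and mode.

B major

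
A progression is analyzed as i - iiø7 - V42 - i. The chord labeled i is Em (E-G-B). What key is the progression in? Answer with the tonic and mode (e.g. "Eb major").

E minor

i is given as E-G-B — a minor triad with root E.
If E is scale degree 1 and the mode makes that degree carry a minor triad, the tonic is E and the mode is minor.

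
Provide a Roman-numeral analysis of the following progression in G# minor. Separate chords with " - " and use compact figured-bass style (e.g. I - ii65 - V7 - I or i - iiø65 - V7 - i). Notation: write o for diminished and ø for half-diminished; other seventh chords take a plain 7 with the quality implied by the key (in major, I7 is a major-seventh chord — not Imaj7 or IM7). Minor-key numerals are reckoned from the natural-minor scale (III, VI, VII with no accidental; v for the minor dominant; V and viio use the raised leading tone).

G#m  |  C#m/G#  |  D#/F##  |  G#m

G#m: root G# is the tonic; minor triad there is i.
C#m/G#: minor triad on C# = scale degree 4 → iv64.
D#/F##: major triad on D# = scale degree 5 → V6.
G#m has root G#, degree 1 in G# minor, so i.

i - iv64 - V6 - i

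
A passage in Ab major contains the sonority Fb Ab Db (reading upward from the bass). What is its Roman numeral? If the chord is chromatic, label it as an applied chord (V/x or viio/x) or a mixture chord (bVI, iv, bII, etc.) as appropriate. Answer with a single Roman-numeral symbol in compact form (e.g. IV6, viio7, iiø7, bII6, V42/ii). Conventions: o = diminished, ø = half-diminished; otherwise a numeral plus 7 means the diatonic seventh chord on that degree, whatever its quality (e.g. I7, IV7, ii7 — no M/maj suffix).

The pitches Db-Fb-Ab form a minor triad rooted on Db.
Db is the fourth degree of Ab major. This is the minor subdominant, borrowed from the parallel minor.
With Fb in the bass the chord is in first inversion, so the figured bass is 6.

iv6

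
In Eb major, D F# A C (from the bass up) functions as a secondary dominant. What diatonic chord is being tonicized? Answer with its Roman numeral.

The chord is a dominant seventh chord on D.
A dominant resolves down a perfect fifth: D → G. In Eb major, G is scale degree 3, i.e. iii.

iii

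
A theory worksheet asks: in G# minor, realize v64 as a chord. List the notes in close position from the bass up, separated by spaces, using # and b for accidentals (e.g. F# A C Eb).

In G# minor, the fifth degree is D#, and the diatonic chord built there is a minor triad.
Stacking thirds from D# gives D#-F#-A#.
The figured bass 64 indicates second inversion, placing the fifth (A#) in the bass: A#-D#-F#.

A# D# F#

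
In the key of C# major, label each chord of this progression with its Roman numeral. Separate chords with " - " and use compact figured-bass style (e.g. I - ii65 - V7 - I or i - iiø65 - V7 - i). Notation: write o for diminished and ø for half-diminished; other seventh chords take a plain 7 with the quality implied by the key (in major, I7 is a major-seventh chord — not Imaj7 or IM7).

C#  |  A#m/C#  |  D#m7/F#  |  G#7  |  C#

C# has root C#, degree 1 in C# major, so I.
A#m/C# has root A#, degree 6 in C# major, so vi6.
D#m7/F#: root D# is the supertonic; minor seventh chord there is ii65.
G#7: root G# is the dominant; dominant seventh chord there is V7.
C#: root C# is the tonic; major triad there is I.

I - vi6 - ii65 - V7 - I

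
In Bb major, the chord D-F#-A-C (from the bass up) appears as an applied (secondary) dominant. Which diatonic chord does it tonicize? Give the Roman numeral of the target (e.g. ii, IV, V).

vi

The chord is a dominant seventh chord on D.
A dominant resolves down a perfect fifth: D → G. In Bb major, G is scale degree 6, i.e. vi.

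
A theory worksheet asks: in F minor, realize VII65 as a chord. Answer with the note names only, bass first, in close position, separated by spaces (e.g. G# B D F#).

In F minor, the subtonic is Eb, and the diatonic chord built there is a dominant seventh chord.
That chord is spelled Eb-G-Bb-Db.
The figured bass 65 indicates first inversion, placing the third (G) in the bass: G-Bb-Db-Eb.

G Bb Db Eb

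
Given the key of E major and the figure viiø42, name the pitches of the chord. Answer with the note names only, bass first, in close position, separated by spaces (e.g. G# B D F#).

C# D# F# A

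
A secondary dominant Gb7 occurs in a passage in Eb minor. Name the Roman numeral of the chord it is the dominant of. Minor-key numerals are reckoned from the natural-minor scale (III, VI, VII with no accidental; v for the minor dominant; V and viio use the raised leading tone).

VI

The chord is a dominant seventh chord on Gb.
A dominant resolves down a perfect fifth: Gb → Cb. In Eb minor, Cb is scale degree 6, i.e. VI.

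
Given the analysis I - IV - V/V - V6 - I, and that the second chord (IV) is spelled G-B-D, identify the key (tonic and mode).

The anchor chord is a major triad on G, labeled IV.
Counting down 3 scale steps from G places the tonic on D; a major triad on degree 4 is diatonic only in major.

D major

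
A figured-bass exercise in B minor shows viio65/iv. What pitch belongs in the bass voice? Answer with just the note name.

F#

The applied chord viio65/iv is rooted on D#: D#-F#-A-C.
The figure 65 means first inversion — the third is in the bass.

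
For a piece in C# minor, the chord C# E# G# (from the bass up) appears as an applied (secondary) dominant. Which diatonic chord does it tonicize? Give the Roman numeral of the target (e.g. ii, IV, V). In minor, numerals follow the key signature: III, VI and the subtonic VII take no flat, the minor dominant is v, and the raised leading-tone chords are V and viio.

iv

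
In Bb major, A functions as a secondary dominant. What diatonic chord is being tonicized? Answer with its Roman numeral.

iii

The chord is a major triad on A.
A dominant resolves down a perfect fifth: A → D. In Bb major, D is scale degree 3, i.e. iii.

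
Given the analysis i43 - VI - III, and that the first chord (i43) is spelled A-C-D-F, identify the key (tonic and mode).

D minor

The anchor chord is a minor seventh chord on D, labeled i43.
If D is scale degree 1 and the mode makes that degree carry a minor seventh chord, the tonic is D and the mode is minor.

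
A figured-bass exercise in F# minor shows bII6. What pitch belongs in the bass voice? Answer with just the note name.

bII in F# minor has root G; the chord is G-B-D.
The figure 6 means first inversion — the third is in the bass.

B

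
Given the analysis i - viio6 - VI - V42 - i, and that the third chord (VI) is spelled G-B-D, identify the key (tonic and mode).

VI is given as G-B-D — a major triad with root G.
Counting down 5 scale steps from G places the tonic on B; a major triad on degree 6 is diatonic only in minor.

B minor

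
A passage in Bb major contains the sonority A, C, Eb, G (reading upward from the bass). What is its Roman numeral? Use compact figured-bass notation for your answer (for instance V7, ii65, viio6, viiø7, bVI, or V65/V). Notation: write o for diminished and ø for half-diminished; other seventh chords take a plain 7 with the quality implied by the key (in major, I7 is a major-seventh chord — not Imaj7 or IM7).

viiø7

Stacked in thirds the chord is A-C-Eb-G: a half-diminished seventh chord on A.
A is scale degree 7 in Bb major, and a half-diminished seventh chord on that degree is written viiø7.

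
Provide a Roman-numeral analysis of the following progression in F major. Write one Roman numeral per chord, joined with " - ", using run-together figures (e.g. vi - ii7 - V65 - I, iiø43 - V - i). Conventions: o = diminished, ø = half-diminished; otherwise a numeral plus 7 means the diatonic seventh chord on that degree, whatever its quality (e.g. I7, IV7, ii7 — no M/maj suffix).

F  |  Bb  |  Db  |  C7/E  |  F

F has root F, degree 1 in F major, so I.
Bb: major triad on Bb = scale degree 4 → IV.
Db: Db with this quality isn't in the key; it's bVI, borrowed from the parallel minor.
C7/E: dominant seventh chord on C = scale degree 5 → V65.
F has root F, degree 1 in F major, so I.

I - IV - bVI - V65 - I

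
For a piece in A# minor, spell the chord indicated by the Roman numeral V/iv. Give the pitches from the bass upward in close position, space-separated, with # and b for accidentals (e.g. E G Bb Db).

V/iv is a secondary dominant — the dominant triad of iv. iv in A# minor is D#, so the applied chord's root is A#, a perfect fifth above.
Building a major triad on A# gives A#-C##-E#.

A# C## E#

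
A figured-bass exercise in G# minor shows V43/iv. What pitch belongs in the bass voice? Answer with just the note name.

The applied chord V43/iv is rooted on G#: G#-B#-D#-F#.
The figure 43 means second inversion — the fifth is in the bass.

D#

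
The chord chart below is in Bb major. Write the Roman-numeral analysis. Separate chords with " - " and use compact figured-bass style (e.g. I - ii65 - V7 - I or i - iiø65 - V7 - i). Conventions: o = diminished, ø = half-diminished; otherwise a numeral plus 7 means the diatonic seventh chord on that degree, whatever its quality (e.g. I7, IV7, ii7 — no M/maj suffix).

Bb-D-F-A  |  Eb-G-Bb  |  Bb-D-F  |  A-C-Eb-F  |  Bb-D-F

I7 - IV - I - V65 - I

Bb-D-F-A has root Bb, degree 1 in Bb major, so I7.
Eb-G-Bb: major triad on Eb = scale degree 4 → IV.
Bb-D-F: root Bb is the tonic; major triad there is I.
A-C-Eb-F has root F, degree 5 in Bb major, so V65.
Bb-D-F: root Bb is the tonic; major triad there is I.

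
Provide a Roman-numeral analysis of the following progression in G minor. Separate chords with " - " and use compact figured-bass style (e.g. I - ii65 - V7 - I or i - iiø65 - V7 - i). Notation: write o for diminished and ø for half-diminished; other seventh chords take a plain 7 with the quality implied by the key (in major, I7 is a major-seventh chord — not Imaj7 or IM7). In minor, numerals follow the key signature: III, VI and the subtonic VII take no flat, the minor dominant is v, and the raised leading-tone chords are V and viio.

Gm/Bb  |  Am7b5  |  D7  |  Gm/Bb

i6 - iiø7 - V7 - i6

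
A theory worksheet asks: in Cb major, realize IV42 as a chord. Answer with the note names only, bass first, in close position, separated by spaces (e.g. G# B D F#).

Eb Fb Ab Cb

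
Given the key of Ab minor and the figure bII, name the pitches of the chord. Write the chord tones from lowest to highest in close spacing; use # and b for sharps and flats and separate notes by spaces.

Bbb Db Fb

Scale degree 2 in Ab minor is Bb; lowering it a half step gives Bbb. bII is the Neapolitan chord — a major triad on the lowered second degree.
So the chord is Bbb-Db-Fb.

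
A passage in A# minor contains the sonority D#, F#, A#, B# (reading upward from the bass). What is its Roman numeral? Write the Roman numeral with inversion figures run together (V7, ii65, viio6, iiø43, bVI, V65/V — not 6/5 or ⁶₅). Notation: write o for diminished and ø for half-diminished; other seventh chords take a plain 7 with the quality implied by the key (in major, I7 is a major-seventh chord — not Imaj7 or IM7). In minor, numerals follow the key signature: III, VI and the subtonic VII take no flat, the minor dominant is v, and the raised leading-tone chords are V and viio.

iiø65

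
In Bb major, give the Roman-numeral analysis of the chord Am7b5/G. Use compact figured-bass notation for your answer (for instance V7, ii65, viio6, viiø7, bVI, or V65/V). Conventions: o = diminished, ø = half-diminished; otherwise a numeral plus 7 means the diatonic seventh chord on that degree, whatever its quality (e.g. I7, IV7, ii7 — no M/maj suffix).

viiø42

The pitches A-C-Eb-G form a half-diminished seventh chord rooted on A.
A is scale degree 7 in Bb major, and a half-diminished seventh chord on that degree is written viiø7.
With G in the bass the chord is in third inversion, so the figured bass is 42.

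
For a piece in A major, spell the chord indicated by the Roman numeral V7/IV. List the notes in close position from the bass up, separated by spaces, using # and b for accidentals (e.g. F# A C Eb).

A C# E G

V7/IV is a secondary dominant — the dominant seventh of IV. IV in A major is D, so the applied chord's root is A, a perfect fifth above.
Building a dominant seventh chord on A gives A-C#-E-G.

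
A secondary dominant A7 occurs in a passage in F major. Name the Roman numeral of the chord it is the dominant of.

The chord is a dominant seventh chord on A.
A dominant resolves down a perfect fifth: A → D. In F major, D is scale degree 6, i.e. vi.

vi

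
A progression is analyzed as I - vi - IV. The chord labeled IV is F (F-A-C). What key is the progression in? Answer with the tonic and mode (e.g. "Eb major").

C major

IV is given as F-A-C — a major triad with root F.
IV on F implies F is the subdominant; that puts the tonic at C, and the uppercase numeral fits major mode.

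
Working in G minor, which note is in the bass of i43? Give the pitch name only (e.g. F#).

D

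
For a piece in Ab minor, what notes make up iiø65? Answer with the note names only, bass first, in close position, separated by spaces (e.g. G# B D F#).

Db Fb Ab Bb

In Ab minor, the second degree is Bb, and the diatonic chord built there is a half-diminished seventh chord.
Stacking thirds from Bb gives Bb-Db-Fb-Ab.
With the 65 figure the chord is in first inversion; from the bass Db upward in close position it reads Db-Fb-Ab-Bb.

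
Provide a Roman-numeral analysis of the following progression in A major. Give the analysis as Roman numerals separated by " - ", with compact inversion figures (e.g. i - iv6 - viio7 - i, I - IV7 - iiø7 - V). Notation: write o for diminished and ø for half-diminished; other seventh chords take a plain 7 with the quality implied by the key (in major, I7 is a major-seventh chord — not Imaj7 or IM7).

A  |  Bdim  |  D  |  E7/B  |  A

A: root A is the tonic; major triad there is I.
Bdim is non-diatonic — iio, a mixture chord from A minor.
D has root D, degree 4 in A major, so IV.
E7/B has root E, degree 5 in A major, so V43.
A: root A is the tonic; major triad there is I.

I - iio - IV - V43 - I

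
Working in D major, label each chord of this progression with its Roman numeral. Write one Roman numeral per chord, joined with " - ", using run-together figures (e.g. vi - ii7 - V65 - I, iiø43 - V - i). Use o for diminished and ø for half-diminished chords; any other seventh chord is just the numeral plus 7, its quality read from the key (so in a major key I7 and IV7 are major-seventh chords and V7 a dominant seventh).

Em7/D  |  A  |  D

ii42 - V - I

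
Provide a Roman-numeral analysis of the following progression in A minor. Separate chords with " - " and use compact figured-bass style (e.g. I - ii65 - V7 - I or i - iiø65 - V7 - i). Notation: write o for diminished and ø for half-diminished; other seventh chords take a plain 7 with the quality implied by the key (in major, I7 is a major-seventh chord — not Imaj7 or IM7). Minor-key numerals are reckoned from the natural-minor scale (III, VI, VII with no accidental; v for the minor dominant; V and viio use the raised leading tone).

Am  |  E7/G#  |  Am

i - V65 - i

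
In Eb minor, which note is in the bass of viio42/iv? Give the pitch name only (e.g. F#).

Fb

The applied chord viio42/iv is rooted on G: G-Bb-Db-Fb.
The figure 42 means third inversion — the seventh is in the bass.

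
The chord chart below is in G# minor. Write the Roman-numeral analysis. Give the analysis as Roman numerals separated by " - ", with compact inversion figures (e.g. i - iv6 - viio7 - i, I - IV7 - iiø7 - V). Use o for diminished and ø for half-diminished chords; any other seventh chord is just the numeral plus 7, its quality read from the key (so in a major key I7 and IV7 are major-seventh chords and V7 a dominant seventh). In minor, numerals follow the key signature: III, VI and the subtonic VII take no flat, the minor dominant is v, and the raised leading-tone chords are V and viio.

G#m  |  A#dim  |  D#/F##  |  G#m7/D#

G#m: root G# is the tonic; minor triad there is i.
A#dim: root A# is the supertonic; diminished triad there is iio.
D#/F##: root D# is the dominant; major triad there is V6.
G#m7/D# has root G#, degree 1 in G# minor, so i43.

i - iio - V6 - i43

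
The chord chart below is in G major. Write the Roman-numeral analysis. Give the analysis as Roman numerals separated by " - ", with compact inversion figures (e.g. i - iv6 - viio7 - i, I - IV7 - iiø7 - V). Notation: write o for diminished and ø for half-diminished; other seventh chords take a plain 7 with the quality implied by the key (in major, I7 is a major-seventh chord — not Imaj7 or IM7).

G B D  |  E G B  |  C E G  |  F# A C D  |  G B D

I - vi - IV - V65 - I

G-B-D: major triad on G = scale degree 1 → I.
E-G-B: minor triad on E = scale degree 6 → vi.
C-E-G has root C, degree 4 in G major, so IV.
F#-A-C-D: dominant seventh chord on D = scale degree 5 → V65.
G-B-D: major triad on G = scale degree 1 → I.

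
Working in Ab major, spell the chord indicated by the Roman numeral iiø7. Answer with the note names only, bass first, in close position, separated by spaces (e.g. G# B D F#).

Bb Db Fb Ab

Scale degree 2 in Ab major is Bb; here the chord built on it is altered to a half-diminished seventh chord. iiø7 is the half-diminished supertonic seventh, borrowed from the parallel minor.
So the chord is Bb-Db-Fb-Ab, a half-diminished seventh chord.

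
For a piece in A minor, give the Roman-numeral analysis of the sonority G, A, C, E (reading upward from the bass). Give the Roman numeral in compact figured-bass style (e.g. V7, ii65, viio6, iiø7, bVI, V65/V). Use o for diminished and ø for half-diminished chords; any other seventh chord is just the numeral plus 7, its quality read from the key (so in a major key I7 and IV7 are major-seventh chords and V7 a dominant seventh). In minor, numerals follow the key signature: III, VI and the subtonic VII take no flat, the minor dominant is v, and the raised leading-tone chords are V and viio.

The pitches A-C-E-G form a minor seventh chord rooted on A.
A is scale degree 1 in A minor, and a minor seventh chord on that degree is written i7.
With G in the bass the chord is in third inversion, so the figured bass is 42.

i42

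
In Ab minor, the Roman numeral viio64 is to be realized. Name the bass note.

viio in Ab minor has root G; the chord is G-Bb-Db.
The figure 64 means second inversion — the fifth is in the bass.

Db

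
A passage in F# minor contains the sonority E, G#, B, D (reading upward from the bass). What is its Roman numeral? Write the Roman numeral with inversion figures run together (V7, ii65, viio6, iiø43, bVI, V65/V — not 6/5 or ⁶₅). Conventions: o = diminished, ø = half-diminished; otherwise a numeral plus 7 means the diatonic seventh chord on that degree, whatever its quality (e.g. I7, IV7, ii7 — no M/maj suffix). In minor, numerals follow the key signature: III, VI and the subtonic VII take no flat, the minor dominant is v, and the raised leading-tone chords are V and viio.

The pitches E-G#-B-D form a dominant seventh chord rooted on E.
E is scale degree 7 in F# minor, and a dominant seventh chord on that degree is written VII7.

VII7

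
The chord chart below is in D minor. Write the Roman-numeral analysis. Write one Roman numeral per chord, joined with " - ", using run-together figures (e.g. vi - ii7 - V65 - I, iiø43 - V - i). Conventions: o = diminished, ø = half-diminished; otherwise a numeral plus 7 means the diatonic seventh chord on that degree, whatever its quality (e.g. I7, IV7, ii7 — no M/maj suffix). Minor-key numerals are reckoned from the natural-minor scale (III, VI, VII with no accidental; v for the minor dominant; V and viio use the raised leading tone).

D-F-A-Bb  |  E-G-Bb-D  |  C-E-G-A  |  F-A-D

VI65 - iiø7 - v65 - i6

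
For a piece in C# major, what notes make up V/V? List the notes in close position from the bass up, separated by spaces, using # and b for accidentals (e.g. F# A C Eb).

D# F## A#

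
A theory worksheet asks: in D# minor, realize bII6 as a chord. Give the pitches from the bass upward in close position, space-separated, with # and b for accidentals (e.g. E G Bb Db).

G# B E

Scale degree 2 in D# minor is E#; lowering it a half step gives E. bII6 is the Neapolitan sixth — a major triad on the lowered second degree, here in its customary first inversion.
So the chord is E-G#-B.
The figured bass 6 indicates first inversion, placing the third (G#) in the bass: G#-B-E.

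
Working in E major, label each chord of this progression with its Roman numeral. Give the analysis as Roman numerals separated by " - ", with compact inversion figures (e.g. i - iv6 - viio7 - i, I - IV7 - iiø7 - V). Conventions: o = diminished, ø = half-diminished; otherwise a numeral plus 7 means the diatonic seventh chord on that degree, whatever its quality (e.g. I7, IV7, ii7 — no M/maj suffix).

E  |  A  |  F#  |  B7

E: major triad on E = scale degree 1 → I.
A has root A, degree 4 in E major, so IV.
F#: chromatic; F# is V of V, so V/V.
B7: dominant seventh chord on B = scale degree 5 → V7.

I - IV - V/V - V7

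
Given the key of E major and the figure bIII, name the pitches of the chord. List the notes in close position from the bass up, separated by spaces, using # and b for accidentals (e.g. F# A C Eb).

bIII is a major triad on the lowered third degree, borrowed from the parallel minor. In E major that root is G.
So the chord is G-B-D, a major triad.

G B D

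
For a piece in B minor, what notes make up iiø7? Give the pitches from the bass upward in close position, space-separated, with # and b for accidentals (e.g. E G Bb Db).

The numeral's case and figure indicate a half-diminished seventh chord. In B minor its root, scale degree 2, is C#.
That chord is spelled C#-E-G-B.

C# E G B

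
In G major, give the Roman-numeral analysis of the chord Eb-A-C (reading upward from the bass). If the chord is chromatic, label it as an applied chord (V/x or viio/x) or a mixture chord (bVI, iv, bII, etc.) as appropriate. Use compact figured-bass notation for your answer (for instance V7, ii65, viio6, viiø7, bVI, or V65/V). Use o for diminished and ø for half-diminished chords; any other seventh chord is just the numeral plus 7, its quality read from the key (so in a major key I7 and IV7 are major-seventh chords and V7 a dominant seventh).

Stacked in thirds the chord is A-C-Eb: a diminished triad on A.
A is the second degree of G major. This is the diminished supertonic triad, borrowed from the parallel minor.
With Eb in the bass the chord is in second inversion, so the figured bass is 64.

iio64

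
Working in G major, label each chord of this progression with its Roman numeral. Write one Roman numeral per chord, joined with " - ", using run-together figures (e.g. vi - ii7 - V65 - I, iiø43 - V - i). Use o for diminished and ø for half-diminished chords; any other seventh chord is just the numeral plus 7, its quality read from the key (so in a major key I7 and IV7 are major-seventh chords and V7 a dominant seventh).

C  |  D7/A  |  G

C: root C is the subdominant; major triad there is IV.
D7/A has root D, degree 5 in G major, so V43.
G has root G, degree 1 in G major, so I.

IV - V43 - I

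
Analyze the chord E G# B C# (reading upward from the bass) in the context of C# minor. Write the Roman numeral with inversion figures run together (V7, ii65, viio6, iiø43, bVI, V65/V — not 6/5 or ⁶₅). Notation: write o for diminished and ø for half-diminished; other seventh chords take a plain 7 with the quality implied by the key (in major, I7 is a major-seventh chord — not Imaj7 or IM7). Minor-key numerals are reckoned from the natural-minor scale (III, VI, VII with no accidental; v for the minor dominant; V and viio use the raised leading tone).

i65

Stacked in thirds the chord is C#-E-G#-B: a minor seventh chord on C#.
C# is scale degree 1 in C# minor, and a minor seventh chord on that degree is written i7.
With E in the bass the chord is in first inversion, so the figured bass is 65.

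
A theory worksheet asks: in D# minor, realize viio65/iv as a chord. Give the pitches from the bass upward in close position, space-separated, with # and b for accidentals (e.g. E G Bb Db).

viio65/iv is a secondary leading-tone chord. The target iv is G# in D# minor; the applied chord is rooted a semitone below, on F##.
Building a fully diminished seventh chord on F## gives F##-A#-C#-E.
The figured bass 65 indicates first inversion, placing the third (A#) in the bass: A#-C#-E-F##.

A# C# E F##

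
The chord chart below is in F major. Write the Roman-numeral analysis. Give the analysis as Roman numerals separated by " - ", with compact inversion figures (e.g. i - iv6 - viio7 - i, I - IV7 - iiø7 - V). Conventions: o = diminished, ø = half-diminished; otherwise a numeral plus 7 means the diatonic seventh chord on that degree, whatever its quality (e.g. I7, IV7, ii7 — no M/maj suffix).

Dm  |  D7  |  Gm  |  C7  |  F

vi - V7/ii - ii - V7 - I

Dm: root D is the submediant; minor triad there is vi.
D7: a dominant seventh chord on D, the applied dominant of ii → V7/ii.
Gm: minor triad on G = scale degree 2 → ii.
C7: dominant seventh chord on C = scale degree 5 → V7.
F: root F is the tonic; major triad there is I.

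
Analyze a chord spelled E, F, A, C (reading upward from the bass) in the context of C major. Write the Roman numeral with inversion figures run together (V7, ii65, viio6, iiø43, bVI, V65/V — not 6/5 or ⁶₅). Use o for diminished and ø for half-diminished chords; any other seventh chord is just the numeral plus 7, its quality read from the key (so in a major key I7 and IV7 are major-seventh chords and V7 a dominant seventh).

IV42

The pitches F-A-C-E form a major seventh chord rooted on F.
F is scale degree 4 in C major, and a major seventh chord on that degree is written IV7.
With E in the bass the chord is in third inversion, so the figured bass is 42.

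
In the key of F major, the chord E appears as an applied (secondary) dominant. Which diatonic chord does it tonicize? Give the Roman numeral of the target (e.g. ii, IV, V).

iii

The chord is a major triad on E.
A dominant resolves down a perfect fifth: E → A. In F major, A is scale degree 3, i.e. iii.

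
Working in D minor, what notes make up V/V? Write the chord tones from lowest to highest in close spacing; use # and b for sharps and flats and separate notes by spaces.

The slash means an applied dominant: we want the dominant of V. In D minor, V is A major, and its dominant is built on E.
Building a major triad on E gives E-G#-B.

E G# B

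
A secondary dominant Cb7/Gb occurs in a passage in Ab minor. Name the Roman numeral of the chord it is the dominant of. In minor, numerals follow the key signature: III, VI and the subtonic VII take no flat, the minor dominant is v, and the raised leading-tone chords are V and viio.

VI

The chord is a dominant seventh chord on Cb.
A dominant resolves down a perfect fifth: Cb → Fb. In Ab minor, Fb is scale degree 6, i.e. VI.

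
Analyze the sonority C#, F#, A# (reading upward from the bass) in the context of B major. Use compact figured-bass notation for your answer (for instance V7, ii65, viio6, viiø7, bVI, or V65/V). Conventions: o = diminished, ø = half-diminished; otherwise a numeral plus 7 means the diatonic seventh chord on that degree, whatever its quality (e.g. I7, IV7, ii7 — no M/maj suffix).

The pitches F#-A#-C# form a major triad rooted on F#.
F# is scale degree 5 in B major, and a major triad on that degree is written V.
With C# in the bass the chord is in second inversion, so the figured bass is 64.

V64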